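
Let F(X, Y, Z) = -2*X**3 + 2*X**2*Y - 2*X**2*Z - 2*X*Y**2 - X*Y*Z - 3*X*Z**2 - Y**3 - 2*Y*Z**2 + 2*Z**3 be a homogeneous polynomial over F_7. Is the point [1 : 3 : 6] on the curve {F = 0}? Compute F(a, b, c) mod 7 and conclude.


F(1,3,6) ≡ 2 (mod 7); P is NOT on the curve.

Evaluate F(1, 3, 6) term-by-term (mod 7).
  -2*X**3 ↦ -2·1·1·1 = -2
  2*X**2*Y ↦ 2·1·3·1 = 6
  -2*X**2*Z ↦ -2·1·1·6 = -12
  -2*X*Y**2 ↦ -2·1·9·1 = -18
  -X*Y*Z ↦ -1·1·3·6 = -18
  -3*X*Z**2 ↦ -3·1·1·36 = -108
  -Y**3 ↦ -1·1·27·1 = -27
  -2*Y*Z**2 ↦ -2·1·3·36 = -216
  2*Z**3 ↦ 2·1·1·216 = 432
Sum: F(1, 3, 6) = (-2) + (6) + (-12) + (-18) + (-18) + (-108) + (-27) + (-216) + (432) = 37.
Reducing mod 7: 37 ≡ 2 (mod 7).
Since F(a, b, c) ≡ 2 ≠ 0 (mod 7), P does NOT lie on the curve.


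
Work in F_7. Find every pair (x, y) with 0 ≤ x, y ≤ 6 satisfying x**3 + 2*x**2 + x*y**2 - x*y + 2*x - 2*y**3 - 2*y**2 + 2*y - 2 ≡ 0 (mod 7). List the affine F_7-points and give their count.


Affine F_7-points: {(0, 4), (3, 0), (3, 2), (5, 3), (5, 4), (5, 5), (6, 6)}; count = 7.

For each of the 49 pairs (x, y) ∈ F_7², evaluate f(x, y) mod 7. Record the zeros.
  x = 0: [0↦5, 1↦3, 2↦6, 3↦2, 4↦0, 5↦2, 6↦3]  zeros at y ∈ {4}
  x = 1: [0↦3, 1↦1, 2↦6, 3↦6, 4↦3, 5↦6, 6↦3]  zeros at y ∈ ∅
  x = 2: [0↦4, 1↦2, 2↦2, 3↦6, 4↦2, 5↦6, 6↦6]  zeros at y ∈ ∅
  x = 3: [0↦0, 1↦5, 2↦0, 3↦1, 4↦3, 5↦1, 6↦4]  zeros at y ∈ {0, 2}
  x = 4: [0↦4, 1↦2, 2↦6, 3↦4, 4↦5, 5↦4, 6↦3]  zeros at y ∈ ∅
  x = 5: [0↦1, 1↦6, 2↦5, 3↦0, 4↦0, 5↦0, 6↦2]  zeros at y ∈ {3, 4, 5}
  x = 6: [0↦4, 1↦2, 2↦3, 3↦2, 4↦1, 5↦2, 6↦0]  zeros at y ∈ {6}
Collecting zeros: affine points = {(0, 4), (3, 0), (3, 2), (5, 3), (5, 4), (5, 5), (6, 6)}.
Total count |C(F_7)_aff| = 7.


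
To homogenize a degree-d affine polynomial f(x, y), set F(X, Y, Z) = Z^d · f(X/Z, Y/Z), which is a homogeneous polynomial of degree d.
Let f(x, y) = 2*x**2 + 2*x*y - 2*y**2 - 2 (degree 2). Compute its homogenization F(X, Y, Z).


F(X, Y, Z) = 2*X**2 + 2*X*Y - 2*Y**2 - 2*Z**2

deg(f) = 2.
Substitute x = X/Z, y = Y/Z into f, then multiply by Z^2.
  monomial 2·x^2·y^0 ↦ 2·X^2·Y^0·Z^0.
  monomial 2·x^1·y^1 ↦ 2·X^1·Y^1·Z^0.
  monomial -2·x^0·y^2 ↦ -2·X^0·Y^2·Z^0.
  monomial -2·x^0·y^0 ↦ -2·X^0·Y^0·Z^2.
Collecting: F(X, Y, Z) = 2*X**2 + 2*X*Y - 2*Y**2 - 2*Z**2.


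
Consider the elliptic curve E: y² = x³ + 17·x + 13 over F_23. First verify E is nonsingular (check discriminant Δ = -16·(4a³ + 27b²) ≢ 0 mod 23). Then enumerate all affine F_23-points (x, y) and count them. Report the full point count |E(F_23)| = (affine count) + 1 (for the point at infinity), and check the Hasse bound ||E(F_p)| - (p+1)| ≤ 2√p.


Affine points = {(0, 6), (0, 17), (1, 10), (1, 13), (2, 3), (2, 20), (5, 4), (5, 19), (6, 3), (6, 20), (11, 6), (11, 17), (12, 6), (12, 17), (13, 4), (13, 19), (15, 3), (15, 20), (20, 2), (20, 21), (22, 8), (22, 15)}; affine count = 22; |E(F_23)| = 23.

Discriminant check: Δ ∝ 4a³ + 27b² = 4·17³ + 27·13² = 4·4913 + 27·169 ≡ 19 (mod 23). Nonzero ⇒ E is nonsingular.
For each x ∈ F_23, compute rhs = x³ + 17·x + 13 mod 23, then count y ∈ F_23 with y² ≡ rhs.
  x = 0: rhs = 13, matching y values: 6, 17 (2 points).
  x = 1: rhs = 8, matching y values: 10, 13 (2 points).
  x = 2: rhs = 9, matching y values: 3, 20 (2 points).
  x = 3: rhs = 22, matching y values: none (0 points).
  x = 4: rhs = 7, matching y values: none (0 points).
  x = 5: rhs = 16, matching y values: 4, 19 (2 points).
  x = 6: rhs = 9, matching y values: 3, 20 (2 points).
  x = 7: rhs = 15, matching y values: none (0 points).
  x = 8: rhs = 17, matching y values: none (0 points).
  x = 9: rhs = 21, matching y values: none (0 points).
  x = 10: rhs = 10, matching y values: none (0 points).
  x = 11: rhs = 13, matching y values: 6, 17 (2 points).
  x = 12: rhs = 13, matching y values: 6, 17 (2 points).
  x = 13: rhs = 16, matching y values: 4, 19 (2 points).
  x = 14: rhs = 5, matching y values: none (0 points).
  x = 15: rhs = 9, matching y values: 3, 20 (2 points).
  x = 16: rhs = 11, matching y values: none (0 points).
  x = 17: rhs = 17, matching y values: none (0 points).
  x = 18: rhs = 10, matching y values: none (0 points).
  x = 19: rhs = 19, matching y values: none (0 points).
  x = 20: rhs = 4, matching y values: 2, 21 (2 points).
  x = 21: rhs = 17, matching y values: none (0 points).
  x = 22: rhs = 18, matching y values: 8, 15 (2 points).
Total affine count: 22.
Full point count |E(F_23)| = 22 + 1 = 23.
Hasse bound: |23 − (23+1)| = |-1| = 1 ≤ 2√23 ≈ 9.5917 ✓.


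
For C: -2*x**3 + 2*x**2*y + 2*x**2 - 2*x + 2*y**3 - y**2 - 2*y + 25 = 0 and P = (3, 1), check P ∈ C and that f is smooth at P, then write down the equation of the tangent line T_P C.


Tangent line at P: -32*x + 20*y + 76 = 0.

Step 1: f(3, 1) = 0, so P lies on C.
Step 2: partial derivatives
  f_x(x, y) = -6*x**2 + 4*x*y + 4*x - 2, f_y(x, y) = 2*x**2 + 6*y**2 - 2*y - 2.
  f_x(P) = -32, f_y(P) = 20 (gradient nonzero, so P is smooth).
Step 3: tangent line at P: -32·(x − 3) + 20·(y − 1) = 0.
Expanding: -32*x + 20*y + 76 = 0.


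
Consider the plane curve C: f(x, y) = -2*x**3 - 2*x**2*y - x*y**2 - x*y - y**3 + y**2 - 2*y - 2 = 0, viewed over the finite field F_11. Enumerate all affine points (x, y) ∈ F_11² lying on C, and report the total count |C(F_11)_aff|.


Affine F_11-points: {(1, 2), (1, 4), (1, 5), (3, 8), (4, 6), (5, 10), (6, 9), (7, 4), (8, 9), (10, 0), (10, 4), (10, 9)}; count = 12.

For each of the 121 pairs (x, y) ∈ F_11², evaluate f(x, y) mod 11. Record the zeros.
  x = 0: [0↦9, 1↦7, 2↦1, 3↦7, 4↦8, 5↦9, 6↦4, 7↦9, 8↦7, 9↦3, 10↦2]  zeros at y ∈ ∅
  x = 1: [0↦7, 1↦1, 2↦0, 3↦9, 4↦0, 5↦0, 6↦3, 7↦3, 8↦5, 9↦3, 10↦2]  zeros at y ∈ {2, 4, 5}
  x = 2: [0↦4, 1↦1, 2↦1, 3↦9, 4↦8, 5↦3, 6↦10, 7↦1, 8↦3, 9↦10, 10↦5]  zeros at y ∈ ∅
  x = 3: [0↦10, 1↦6, 2↦3, 3↦6, 4↦9, 5↦6, 6↦2, 7↦2, 8↦0, 9↦1, 10↦10]  zeros at y ∈ {8}
  x = 4: [0↦2, 1↦4, 2↦5, 3↦10, 4↦2, 5↦8, 6↦0, 7↦5, 8↦6, 9↦8, 10↦5]  zeros at y ∈ {6}
  x = 5: [0↦1, 1↦5, 2↦6, 3↦9, 4↦8, 5↦8, 6↦3, 7↦9, 8↦9, 9↦8, 10↦0]  zeros at y ∈ {10}
  x = 6: [0↦6, 1↦8, 2↦5, 3↦2, 4↦4, 5↦5, 6↦10, 7↦2, 8↦8, 9↦0, 10↦5]  zeros at y ∈ {9}
  x = 7: [0↦5, 1↦1, 2↦1, 3↦10, 4↦0, 5↦9, 6↦9, 7↦5, 8↦2, 9↦5, 10↦8]  zeros at y ∈ {4}
  x = 8: [0↦8, 1↦5, 2↦4, 3↦10, 4↦6, 5↦8, 6↦10, 7↦6, 8↦1, 9↦0, 10↦8]  zeros at y ∈ {9}
  x = 9: [0↦3, 1↦8, 2↦2, 3↦1, 4↦10, 5↦1, 6↦1, 7↦4, 8↦4, 9↦6, 10↦4]  zeros at y ∈ ∅
  x = 10: [0↦0, 1↦9, 2↦5, 3↦4, 4↦0, 5↦9, 6↦3, 7↦9, 8↦10, 9↦0, 10↦6]  zeros at y ∈ {0, 4, 9}
Collecting zeros: affine points = {(1, 2), (1, 4), (1, 5), (3, 8), (4, 6), (5, 10), (6, 9), (7, 4), (8, 9), (10, 0), (10, 4), (10, 9)}.
Total count |C(F_11)_aff| = 12.


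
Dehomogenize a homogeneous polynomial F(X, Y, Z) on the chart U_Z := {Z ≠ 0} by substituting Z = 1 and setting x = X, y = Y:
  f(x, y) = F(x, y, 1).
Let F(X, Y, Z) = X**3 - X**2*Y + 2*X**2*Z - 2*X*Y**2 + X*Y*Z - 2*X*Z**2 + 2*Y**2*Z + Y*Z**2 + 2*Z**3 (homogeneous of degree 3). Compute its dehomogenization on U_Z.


f(x, y) = x**3 - x**2*y + 2*x**2 - 2*x*y**2 + x*y - 2*x + 2*y**2 + y + 2

On U_Z we set Z = 1. Each monomial c·X^i·Y^j·Z^k in F becomes c·x^i·y^j·1^k = c·x^i·y^j.
Substituting Z = 1: F(X, Y, 1) = x**3 - x**2*y + 2*x**2 - 2*x*y**2 + x*y - 2*x + 2*y**2 + y + 2.
Note: deg(f) ≤ deg(F) = 3; strict inequality happens when F is divisible by Z (lost terms).


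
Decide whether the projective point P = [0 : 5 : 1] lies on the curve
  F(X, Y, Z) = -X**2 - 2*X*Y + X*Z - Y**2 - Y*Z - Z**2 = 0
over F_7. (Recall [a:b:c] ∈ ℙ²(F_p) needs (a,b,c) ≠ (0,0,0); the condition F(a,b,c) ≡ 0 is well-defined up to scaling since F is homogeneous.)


F(0,5,1) ≡ 4 (mod 7); P is NOT on the curve.

Evaluate F(0, 5, 1) term-by-term (mod 7).
  -X**2 ↦ -1·0·1·1 = 0
  -2*X*Y ↦ -2·0·5·1 = 0
  X*Z ↦ 1·0·1·1 = 0
  -Y**2 ↦ -1·1·25·1 = -25
  -Y*Z ↦ -1·1·5·1 = -5
  -Z**2 ↦ -1·1·1·1 = -1
Sum: F(0, 5, 1) = (0) + (0) + (0) + (-25) + (-5) + (-1) = -31.
Reducing mod 7: -31 ≡ 4 (mod 7).
Since F(a, b, c) ≡ 4 ≠ 0 (mod 7), P does NOT lie on the curve.


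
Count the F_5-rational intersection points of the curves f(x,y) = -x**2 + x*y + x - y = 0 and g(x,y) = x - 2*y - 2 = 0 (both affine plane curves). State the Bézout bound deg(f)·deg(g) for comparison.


Common zeros: {(1, 2), (3, 3)}; count = 2; Bézout bound = 2.

deg(f) = 2, deg(g) = 1, so Bézout bound = 2.
Scan x ∈ F_5. For each x, list the y ∈ F_5 with f(x, y) ≡ 0 and those with g(x, y) ≡ 0 (mod 5); the common zeros in that column are the intersection.
  x = 0: f ≡ 0 at y ∈ {0}; g ≡ 0 at y ∈ {4}; common: ∅.
  x = 1: f ≡ 0 at y ∈ {0, 1, 2, 3, 4}; g ≡ 0 at y ∈ {2}; common: {2}.
  x = 2: f ≡ 0 at y ∈ {2}; g ≡ 0 at y ∈ {0}; common: ∅.
  x = 3: f ≡ 0 at y ∈ {3}; g ≡ 0 at y ∈ {3}; common: {3}.
  x = 4: f ≡ 0 at y ∈ {4}; g ≡ 0 at y ∈ {1}; common: ∅.
Collecting: common zeros = {(1, 2), (3, 3)}, so the count is 2.
Comparison with the Bézout bound: 2 ≤ 2 = deg(f)·deg(g), as expected for curves with no common component (the bound is attained).


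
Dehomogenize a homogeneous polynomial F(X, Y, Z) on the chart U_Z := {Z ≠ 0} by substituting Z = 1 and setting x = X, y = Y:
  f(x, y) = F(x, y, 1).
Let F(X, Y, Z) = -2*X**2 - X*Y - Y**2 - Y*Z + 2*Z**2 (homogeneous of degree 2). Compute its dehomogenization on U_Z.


f(x, y) = -2*x**2 - x*y - y**2 - y + 2

On U_Z we set Z = 1. Each monomial c·X^i·Y^j·Z^k in F becomes c·x^i·y^j·1^k = c·x^i·y^j.
Substituting Z = 1: F(X, Y, 1) = -2*x**2 - x*y - y**2 - y + 2.
Note: deg(f) ≤ deg(F) = 2; strict inequality happens when F is divisible by Z (lost terms).


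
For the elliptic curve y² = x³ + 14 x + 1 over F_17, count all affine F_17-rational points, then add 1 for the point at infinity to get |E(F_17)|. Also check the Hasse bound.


Affine points = {(0, 1), (0, 16), (1, 4), (1, 13), (3, 6), (3, 11), (4, 6), (4, 11), (5, 3), (5, 14), (7, 0), (8, 8), (8, 9), (10, 6), (10, 11), (13, 0), (14, 0), (15, 4), (15, 13)}; affine count = 19; |E(F_17)| = 20.

Discriminant check: Δ ∝ 4a³ + 27b² = 4·14³ + 27·1² = 4·2744 + 27·1 ≡ 4 (mod 17). Nonzero ⇒ E is nonsingular.
For each x ∈ F_17, compute rhs = x³ + 14·x + 1 mod 17, then count y ∈ F_17 with y² ≡ rhs.
  x = 0: rhs = 1, matching y values: 1, 16 (2 points).
  x = 1: rhs = 16, matching y values: 4, 13 (2 points).
  x = 2: rhs = 3, matching y values: none (0 points).
  x = 3: rhs = 2, matching y values: 6, 11 (2 points).
  x = 4: rhs = 2, matching y values: 6, 11 (2 points).
  x = 5: rhs = 9, matching y values: 3, 14 (2 points).
  x = 6: rhs = 12, matching y values: none (0 points).
  x = 7: rhs = 0, matching y values: 0 (1 points).
  x = 8: rhs = 13, matching y values: 8, 9 (2 points).
  x = 9: rhs = 6, matching y values: none (0 points).
  x = 10: rhs = 2, matching y values: 6, 11 (2 points).
  x = 11: rhs = 7, matching y values: none (0 points).
  x = 12: rhs = 10, matching y values: none (0 points).
  x = 13: rhs = 0, matching y values: 0 (1 points).
  x = 14: rhs = 0, matching y values: 0 (1 points).
  x = 15: rhs = 16, matching y values: 4, 13 (2 points).
  x = 16: rhs = 3, matching y values: none (0 points).
Total affine count: 19.
Full point count |E(F_17)| = 19 + 1 = 20.
Hasse bound: |20 − (17+1)| = |2| = 2 ≤ 2√17 ≈ 8.2462 ✓.


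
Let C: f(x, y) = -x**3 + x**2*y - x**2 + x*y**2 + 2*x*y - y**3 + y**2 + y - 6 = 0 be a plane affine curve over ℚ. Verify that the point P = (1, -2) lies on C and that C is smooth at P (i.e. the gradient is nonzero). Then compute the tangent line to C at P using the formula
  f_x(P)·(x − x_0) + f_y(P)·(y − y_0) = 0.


Tangent line at P: -9*x - 16*y - 23 = 0.

Step 1: f(1, -2) = 0, so P lies on C.
Step 2: partial derivatives
  f_x(x, y) = -3*x**2 + 2*x*y - 2*x + y**2 + 2*y, f_y(x, y) = x**2 + 2*x*y + 2*x - 3*y**2 + 2*y + 1.
  f_x(P) = -9, f_y(P) = -16 (gradient nonzero, so P is smooth).
Step 3: tangent line at P: -9·(x − 1) + -16·(y − -2) = 0.
Expanding: -9*x - 16*y - 23 = 0.


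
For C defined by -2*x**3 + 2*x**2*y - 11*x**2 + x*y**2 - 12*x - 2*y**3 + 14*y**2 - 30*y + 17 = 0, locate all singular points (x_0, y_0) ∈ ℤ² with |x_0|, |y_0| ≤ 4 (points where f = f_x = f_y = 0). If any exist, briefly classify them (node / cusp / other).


Singular points: {(-1, 2)}; classification: node.

Compute partial derivatives:
  f_x = -6*x**2 + 4*x*y - 22*x + y**2 - 12.
  f_y = 2*x**2 + 2*x*y - 6*y**2 + 28*y - 30.
Scan x_0 ∈ {−4, ..., 4}. For each x_0, f_y(x_0, y) is a polynomial in y; find its integer roots y ∈ {−4, ..., 4}, then test f_x and f at those candidates.
  x = -4: f_y(-4, y) = -6*y**2 + 20*y + 2; no integer root y with |y| ≤ 4.
  x = -3: f_y(-3, y) = -6*y**2 + 22*y - 12; vanishes at y ∈ {3}. (-3, 3): f_x = -27 ≠ 0.
  x = -2: f_y(-2, y) = -6*y**2 + 24*y - 22; no integer root y with |y| ≤ 4.
  x = -1: f_y(-1, y) = -6*y**2 + 26*y - 28; vanishes at y ∈ {2}. (-1, 2): f_x = 0, f = 0 — SINGULAR.
  x = 0: f_y(0, y) = -6*y**2 + 28*y - 30; vanishes at y ∈ {3}. (0, 3): f_x = -3 ≠ 0.
  x = 1: f_y(1, y) = -6*y**2 + 30*y - 28; no integer root y with |y| ≤ 4.
  x = 2: f_y(2, y) = -6*y**2 + 32*y - 22; no integer root y with |y| ≤ 4.
  x = 3: f_y(3, y) = -6*y**2 + 34*y - 12; no integer root y with |y| ≤ 4.
  x = 4: f_y(4, y) = -6*y**2 + 36*y + 2; no integer root y with |y| ≤ 4.
Only singular point on the grid: (-1, 2).
Classify: substitute x = -1 + u, y = 2 + v and expand: f = -2*u**3 + 2*u**2*v - u**2 + u*v**2 - 2*v**3 + v**2.
No constant or linear terms (consistent with a singular point). Quadratic part: -u**2 + v**2. Cubic part: -2*u**3 + 2*u**2*v + u*v**2 - 2*v**3.
The quadratic part v**2 - u**2 = (v − u)(v + u) splits into two distinct linear factors, so there are two distinct tangent lines y − 2 = ±(x − -1) — this is a node (ordinary double point).
Classification: node.


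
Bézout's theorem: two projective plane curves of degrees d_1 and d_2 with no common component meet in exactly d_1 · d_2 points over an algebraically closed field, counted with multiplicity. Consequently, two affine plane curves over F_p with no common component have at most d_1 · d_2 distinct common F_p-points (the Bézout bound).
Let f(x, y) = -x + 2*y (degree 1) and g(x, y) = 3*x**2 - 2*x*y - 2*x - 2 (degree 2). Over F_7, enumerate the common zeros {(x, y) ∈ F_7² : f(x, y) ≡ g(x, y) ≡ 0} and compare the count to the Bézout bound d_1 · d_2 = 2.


Common zeros: ∅; count = 0; Bézout bound = 2.

deg(f) = 1, deg(g) = 2, so Bézout bound = 2.
Scan x ∈ F_7. For each x, list the y ∈ F_7 with f(x, y) ≡ 0 and those with g(x, y) ≡ 0 (mod 7); the common zeros in that column are the intersection.
  x = 0: f ≡ 0 at y ∈ {0}; g ≡ 0 at y ∈ ∅; common: ∅.
  x = 1: f ≡ 0 at y ∈ {4}; g ≡ 0 at y ∈ {3}; common: ∅.
  x = 2: f ≡ 0 at y ∈ {1}; g ≡ 0 at y ∈ {5}; common: ∅.
  x = 3: f ≡ 0 at y ∈ {5}; g ≡ 0 at y ∈ {2}; common: ∅.
  x = 4: f ≡ 0 at y ∈ {2}; g ≡ 0 at y ∈ {3}; common: ∅.
  x = 5: f ≡ 0 at y ∈ {6}; g ≡ 0 at y ∈ {0}; common: ∅.
  x = 6: f ≡ 0 at y ∈ {3}; g ≡ 0 at y ∈ {2}; common: ∅.
Collecting: common zeros = ∅, so the count is 0.
Comparison with the Bézout bound: 0 ≤ 2 = deg(f)·deg(g), as expected for curves with no common component (the affine F_7-count falls short of the bound because intersections may lie at infinity, over extension fields, or carry multiplicity).


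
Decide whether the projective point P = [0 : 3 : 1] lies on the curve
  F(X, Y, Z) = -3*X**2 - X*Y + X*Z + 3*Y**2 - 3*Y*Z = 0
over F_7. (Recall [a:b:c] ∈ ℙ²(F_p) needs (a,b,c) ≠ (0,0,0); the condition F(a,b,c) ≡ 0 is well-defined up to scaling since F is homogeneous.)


F(0,3,1) ≡ 4 (mod 7); P is NOT on the curve.

Evaluate F(0, 3, 1) term-by-term (mod 7).
  -3*X**2 ↦ -3·0·1·1 = 0
  -X*Y ↦ -1·0·3·1 = 0
  X*Z ↦ 1·0·1·1 = 0
  3*Y**2 ↦ 3·1·9·1 = 27
  -3*Y*Z ↦ -3·1·3·1 = -9
Sum: F(0, 3, 1) = (0) + (0) + (0) + (27) + (-9) = 18.
Reducing mod 7: 18 ≡ 4 (mod 7).
Since F(a, b, c) ≡ 4 ≠ 0 (mod 7), P does NOT lie on the curve.


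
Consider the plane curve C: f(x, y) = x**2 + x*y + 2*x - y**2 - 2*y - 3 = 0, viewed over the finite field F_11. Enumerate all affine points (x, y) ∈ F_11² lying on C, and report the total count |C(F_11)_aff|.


Affine F_11-points: {(0, 2), (0, 7), (1, 0), (1, 10), (2, 4), (2, 7), (3, 4), (3, 8), (4, 1), (5, 5), (5, 9), (6, 6), (6, 9), (7, 2), (7, 3), (8, 0), (8, 6), (9, 8), (9, 10), (10, 3), (10, 5)}; count = 21.

For each of the 121 pairs (x, y) ∈ F_11², evaluate f(x, y) mod 11. Record the zeros.
  x = 0: [0↦8, 1↦5, 2↦0, 3↦4, 4↦6, 5↦6, 6↦4, 7↦0, 8↦5, 9↦8, 10↦9]  zeros at y ∈ {2, 7}
  x = 1: [0↦0, 1↦9, 2↦5, 3↦10, 4↦2, 5↦3, 6↦2, 7↦10, 8↦5, 9↦9, 10↦0]  zeros at y ∈ {0, 10}
  x = 2: [0↦5, 1↦4, 2↦1, 3↦7, 4↦0, 5↦2, 6↦2, 7↦0, 8↦7, 9↦1, 10↦4]  zeros at y ∈ {4, 7}
  x = 3: [0↦1, 1↦1, 2↦10, 3↦6, 4↦0, 5↦3, 6↦4, 7↦3, 8↦0, 9↦6, 10↦10]  zeros at y ∈ {4, 8}
  x = 4: [0↦10, 1↦0, 2↦10, 3↦7, 4↦2, 5↦6, 6↦8, 7↦8, 8↦6, 9↦2, 10↦7]  zeros at y ∈ {1}
  x = 5: [0↦10, 1↦1, 2↦1, 3↦10, 4↦6, 5↦0, 6↦3, 7↦4, 8↦3, 9↦0, 10↦6]  zeros at y ∈ {5, 9}
  x = 6: [0↦1, 1↦4, 2↦5, 3↦4, 4↦1, 5↦7, 6↦0, 7↦2, 8↦2, 9↦0, 10↦7]  zeros at y ∈ {6, 9}
  x = 7: [0↦5, 1↦9, 2↦0, 3↦0, 4↦9, 5↦5, 6↦10, 7↦2, 8↦3, 9↦2, 10↦10]  zeros at y ∈ {2, 3}
  x = 8: [0↦0, 1↦5, 2↦8, 3↦9, 4↦8, 5↦5, 6↦0, 7↦4, 8↦6, 9↦6, 10↦4]  zeros at y ∈ {0, 6}
  x = 9: [0↦8, 1↦3, 2↦7, 3↦9, 4↦9, 5↦7, 6↦3, 7↦8, 8↦0, 9↦1, 10↦0]  zeros at y ∈ {8, 10}
  x = 10: [0↦7, 1↦3, 2↦8, 3↦0, 4↦1, 5↦0, 6↦8, 7↦3, 8↦7, 9↦9, 10↦9]  zeros at y ∈ {3, 5}
Collecting zeros: affine points = {(0, 2), (0, 7), (1, 0), (1, 10), (2, 4), (2, 7), (3, 4), (3, 8), (4, 1), (5, 5), (5, 9), (6, 6), (6, 9), (7, 2), (7, 3), (8, 0), (8, 6), (9, 8), (9, 10), (10, 3), (10, 5)}.
Total count |C(F_11)_aff| = 21.


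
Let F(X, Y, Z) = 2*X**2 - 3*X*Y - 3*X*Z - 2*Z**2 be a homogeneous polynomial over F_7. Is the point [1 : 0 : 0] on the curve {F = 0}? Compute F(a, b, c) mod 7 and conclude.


F(1,0,0) ≡ 2 (mod 7); P is NOT on the curve.

Evaluate F(1, 0, 0) term-by-term (mod 7).
  2*X**2 ↦ 2·1·1·1 = 2
  -3*X*Y ↦ -3·1·0·1 = 0
  -3*X*Z ↦ -3·1·1·0 = 0
  -2*Z**2 ↦ -2·1·1·0 = 0
Sum: F(1, 0, 0) = (2) + (0) + (0) + (0) = 2.
Reducing mod 7: 2 ≡ 2 (mod 7).
Since F(a, b, c) ≡ 2 ≠ 0 (mod 7), P does NOT lie on the curve.


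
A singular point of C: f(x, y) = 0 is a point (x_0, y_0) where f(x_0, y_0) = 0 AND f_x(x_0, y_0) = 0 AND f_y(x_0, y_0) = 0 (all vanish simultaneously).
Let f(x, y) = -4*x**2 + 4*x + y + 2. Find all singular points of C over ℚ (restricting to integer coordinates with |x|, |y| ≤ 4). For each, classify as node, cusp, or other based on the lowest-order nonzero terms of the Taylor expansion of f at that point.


No singular points in the scanned grid; C is smooth there.

Compute partial derivatives:
  f_x = 4 - 8*x.
  f_y = 1.
f_y = 1 is a nonzero constant, so f_y never vanishes: no point (x, y) can satisfy f = f_x = f_y = 0. In particular no (x, y) ∈ {−4, ..., 4}² is singular; the curve is smooth.


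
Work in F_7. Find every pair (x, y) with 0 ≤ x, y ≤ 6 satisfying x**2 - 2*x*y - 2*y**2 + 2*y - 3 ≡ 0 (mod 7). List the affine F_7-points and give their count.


Affine F_7-points: {(0, 2), (0, 6), (3, 1), (3, 4), (4, 2), (5, 4), (5, 6), (6, 1)}; count = 8.

For each of the 49 pairs (x, y) ∈ F_7², evaluate f(x, y) mod 7. Record the zeros.
  x = 0: [0↦4, 1↦4, 2↦0, 3↦6, 4↦1, 5↦6, 6↦0]  zeros at y ∈ {2, 6}
  x = 1: [0↦5, 1↦3, 2↦4, 3↦1, 4↦1, 5↦4, 6↦3]  zeros at y ∈ ∅
  x = 2: [0↦1, 1↦4, 2↦3, 3↦5, 4↦3, 5↦4, 6↦1]  zeros at y ∈ ∅
  x = 3: [0↦6, 1↦0, 2↦4, 3↦4, 4↦0, 5↦6, 6↦1]  zeros at y ∈ {1, 4}
  x = 4: [0↦6, 1↦5, 2↦0, 3↦5, 4↦6, 5↦3, 6↦3]  zeros at y ∈ {2}
  x = 5: [0↦1, 1↦5, 2↦5, 3↦1, 4↦0, 5↦2, 6↦0]  zeros at y ∈ {4, 6}
  x = 6: [0↦5, 1↦0, 2↦5, 3↦6, 4↦3, 5↦3, 6↦6]  zeros at y ∈ {1}
Collecting zeros: affine points = {(0, 2), (0, 6), (3, 1), (3, 4), (4, 2), (5, 4), (5, 6), (6, 1)}.
Total count |C(F_7)_aff| = 8.


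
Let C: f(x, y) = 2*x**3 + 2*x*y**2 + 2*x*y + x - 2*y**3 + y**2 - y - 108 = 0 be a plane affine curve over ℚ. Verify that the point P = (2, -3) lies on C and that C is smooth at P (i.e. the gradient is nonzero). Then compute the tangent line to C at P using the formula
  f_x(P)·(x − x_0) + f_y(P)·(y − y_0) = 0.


Tangent line at P: 37*x - 81*y - 317 = 0.

Step 1: f(2, -3) = 0, so P lies on C.
Step 2: partial derivatives
  f_x(x, y) = 6*x**2 + 2*y**2 + 2*y + 1, f_y(x, y) = 4*x*y + 2*x - 6*y**2 + 2*y - 1.
  f_x(P) = 37, f_y(P) = -81 (gradient nonzero, so P is smooth).
Step 3: tangent line at P: 37·(x − 2) + -81·(y − -3) = 0.
Expanding: 37*x - 81*y - 317 = 0.


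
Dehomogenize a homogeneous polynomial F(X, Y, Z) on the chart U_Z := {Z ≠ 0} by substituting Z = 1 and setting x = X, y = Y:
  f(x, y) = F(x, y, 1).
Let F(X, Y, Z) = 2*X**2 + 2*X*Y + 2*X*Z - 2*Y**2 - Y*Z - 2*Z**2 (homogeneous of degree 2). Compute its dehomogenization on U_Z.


f(x, y) = 2*x**2 + 2*x*y + 2*x - 2*y**2 - y - 2

On U_Z we set Z = 1. Each monomial c·X^i·Y^j·Z^k in F becomes c·x^i·y^j·1^k = c·x^i·y^j.
Substituting Z = 1: F(X, Y, 1) = 2*x**2 + 2*x*y + 2*x - 2*y**2 - y - 2.
Note: deg(f) ≤ deg(F) = 2; strict inequality happens when F is divisible by Z (lost terms).


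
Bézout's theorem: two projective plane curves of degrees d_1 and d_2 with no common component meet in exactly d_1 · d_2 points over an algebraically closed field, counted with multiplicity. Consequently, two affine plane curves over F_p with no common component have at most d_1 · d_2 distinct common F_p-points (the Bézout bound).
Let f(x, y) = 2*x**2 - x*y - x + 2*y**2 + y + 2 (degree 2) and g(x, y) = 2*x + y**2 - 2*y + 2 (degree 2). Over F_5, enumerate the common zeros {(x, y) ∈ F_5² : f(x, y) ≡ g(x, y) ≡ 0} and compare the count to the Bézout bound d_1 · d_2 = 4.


Common zeros: {(4, 0)}; count = 1; Bézout bound = 4.

deg(f) = 2, deg(g) = 2, so Bézout bound = 4.
Scan x ∈ F_5. For each x, list the y ∈ F_5 with f(x, y) ≡ 0 and those with g(x, y) ≡ 0 (mod 5); the common zeros in that column are the intersection.
  x = 0: f ≡ 0 at y ∈ {1}; g ≡ 0 at y ∈ {3, 4}; common: ∅.
  x = 1: f ≡ 0 at y ∈ {1, 4}; g ≡ 0 at y ∈ ∅; common: ∅.
  x = 2: f ≡ 0 at y ∈ ∅; g ≡ 0 at y ∈ {1}; common: ∅.
  x = 3: f ≡ 0 at y ∈ ∅; g ≡ 0 at y ∈ ∅; common: ∅.
  x = 4: f ≡ 0 at y ∈ {0, 4}; g ≡ 0 at y ∈ {0, 2}; common: {0}.
Collecting: common zeros = {(4, 0)}, so the count is 1.
Comparison with the Bézout bound: 1 ≤ 4 = deg(f)·deg(g), as expected for curves with no common component (the affine F_5-count falls short of the bound because intersections may lie at infinity, over extension fields, or carry multiplicity).


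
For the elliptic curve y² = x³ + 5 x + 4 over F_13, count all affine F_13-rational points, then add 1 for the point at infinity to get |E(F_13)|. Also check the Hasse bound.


Affine points = {(0, 2), (0, 11), (1, 6), (1, 7), (2, 3), (2, 10), (4, 6), (4, 7), (6, 4), (6, 9), (8, 6), (8, 7), (10, 1), (10, 12), (11, 5), (11, 8)}; affine count = 16; |E(F_13)| = 17.

Discriminant check: Δ ∝ 4a³ + 27b² = 4·5³ + 27·4² = 4·125 + 27·16 ≡ 9 (mod 13). Nonzero ⇒ E is nonsingular.
For each x ∈ F_13, compute rhs = x³ + 5·x + 4 mod 13, then count y ∈ F_13 with y² ≡ rhs.
  x = 0: rhs = 4, matching y values: 2, 11 (2 points).
  x = 1: rhs = 10, matching y values: 6, 7 (2 points).
  x = 2: rhs = 9, matching y values: 3, 10 (2 points).
  x = 3: rhs = 7, matching y values: none (0 points).
  x = 4: rhs = 10, matching y values: 6, 7 (2 points).
  x = 5: rhs = 11, matching y values: none (0 points).
  x = 6: rhs = 3, matching y values: 4, 9 (2 points).
  x = 7: rhs = 5, matching y values: none (0 points).
  x = 8: rhs = 10, matching y values: 6, 7 (2 points).
  x = 9: rhs = 11, matching y values: none (0 points).
  x = 10: rhs = 1, matching y values: 1, 12 (2 points).
  x = 11: rhs = 12, matching y values: 5, 8 (2 points).
  x = 12: rhs = 11, matching y values: none (0 points).
Total affine count: 16.
Full point count |E(F_13)| = 16 + 1 = 17.
Hasse bound: |17 − (13+1)| = |3| = 3 ≤ 2√13 ≈ 7.2111 ✓.


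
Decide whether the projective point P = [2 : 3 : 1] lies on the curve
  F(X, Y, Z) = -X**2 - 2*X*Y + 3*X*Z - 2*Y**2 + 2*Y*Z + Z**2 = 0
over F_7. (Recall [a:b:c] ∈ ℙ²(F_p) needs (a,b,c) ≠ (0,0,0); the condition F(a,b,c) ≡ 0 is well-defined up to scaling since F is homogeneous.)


F(2,3,1) ≡ 0 (mod 7); P is on the curve.

Evaluate F(2, 3, 1) term-by-term (mod 7).
  -X**2 ↦ -1·4·1·1 = -4
  -2*X*Y ↦ -2·2·3·1 = -12
  3*X*Z ↦ 3·2·1·1 = 6
  -2*Y**2 ↦ -2·1·9·1 = -18
  2*Y*Z ↦ 2·1·3·1 = 6
  Z**2 ↦ 1·1·1·1 = 1
Sum: F(2, 3, 1) = (-4) + (-12) + (6) + (-18) + (6) + (1) = -21.
Reducing mod 7: -21 ≡ 0 (mod 7).
Since F(a, b, c) ≡ 0 (mod 7), P lies on the curve.


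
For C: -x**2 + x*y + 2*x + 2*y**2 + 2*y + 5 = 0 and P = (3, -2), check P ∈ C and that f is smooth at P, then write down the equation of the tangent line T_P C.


Tangent line at P: -6*x - 3*y + 12 = 0.

Step 1: f(3, -2) = 0, so P lies on C.
Step 2: partial derivatives
  f_x(x, y) = -2*x + y + 2, f_y(x, y) = x + 4*y + 2.
  f_x(P) = -6, f_y(P) = -3 (gradient nonzero, so P is smooth).
Step 3: tangent line at P: -6·(x − 3) + -3·(y − -2) = 0.
Expanding: -6*x - 3*y + 12 = 0.


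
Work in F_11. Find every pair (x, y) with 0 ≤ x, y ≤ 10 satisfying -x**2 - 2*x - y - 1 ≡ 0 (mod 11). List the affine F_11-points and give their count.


Affine F_11-points: {(0, 10), (1, 7), (2, 2), (3, 6), (4, 8), (5, 8), (6, 6), (7, 2), (8, 7), (9, 10), (10, 0)}; count = 11.

For each of the 121 pairs (x, y) ∈ F_11², evaluate f(x, y) mod 11. Record the zeros.
  x = 0: [0↦10, 1↦9, 2↦8, 3↦7, 4↦6, 5↦5, 6↦4, 7↦3, 8↦2, 9↦1, 10↦0]  zeros at y ∈ {10}
  x = 1: [0↦7, 1↦6, 2↦5, 3↦4, 4↦3, 5↦2, 6↦1, 7↦0, 8↦10, 9↦9, 10↦8]  zeros at y ∈ {7}
  x = 2: [0↦2, 1↦1, 2↦0, 3↦10, 4↦9, 5↦8, 6↦7, 7↦6, 8↦5, 9↦4, 10↦3]  zeros at y ∈ {2}
  x = 3: [0↦6, 1↦5, 2↦4, 3↦3, 4↦2, 5↦1, 6↦0, 7↦10, 8↦9, 9↦8, 10↦7]  zeros at y ∈ {6}
  x = 4: [0↦8, 1↦7, 2↦6, 3↦5, 4↦4, 5↦3, 6↦2, 7↦1, 8↦0, 9↦10, 10↦9]  zeros at y ∈ {8}
  x = 5: [0↦8, 1↦7, 2↦6, 3↦5, 4↦4, 5↦3, 6↦2, 7↦1, 8↦0, 9↦10, 10↦9]  zeros at y ∈ {8}
  x = 6: [0↦6, 1↦5, 2↦4, 3↦3, 4↦2, 5↦1, 6↦0, 7↦10, 8↦9, 9↦8, 10↦7]  zeros at y ∈ {6}
  x = 7: [0↦2, 1↦1, 2↦0, 3↦10, 4↦9, 5↦8, 6↦7, 7↦6, 8↦5, 9↦4, 10↦3]  zeros at y ∈ {2}
  x = 8: [0↦7, 1↦6, 2↦5, 3↦4, 4↦3, 5↦2, 6↦1, 7↦0, 8↦10, 9↦9, 10↦8]  zeros at y ∈ {7}
  x = 9: [0↦10, 1↦9, 2↦8, 3↦7, 4↦6, 5↦5, 6↦4, 7↦3, 8↦2, 9↦1, 10↦0]  zeros at y ∈ {10}
  x = 10: [0↦0, 1↦10, 2↦9, 3↦8, 4↦7, 5↦6, 6↦5, 7↦4, 8↦3, 9↦2, 10↦1]  zeros at y ∈ {0}
Collecting zeros: affine points = {(0, 10), (1, 7), (2, 2), (3, 6), (4, 8), (5, 8), (6, 6), (7, 2), (8, 7), (9, 10), (10, 0)}.
Total count |C(F_11)_aff| = 11.


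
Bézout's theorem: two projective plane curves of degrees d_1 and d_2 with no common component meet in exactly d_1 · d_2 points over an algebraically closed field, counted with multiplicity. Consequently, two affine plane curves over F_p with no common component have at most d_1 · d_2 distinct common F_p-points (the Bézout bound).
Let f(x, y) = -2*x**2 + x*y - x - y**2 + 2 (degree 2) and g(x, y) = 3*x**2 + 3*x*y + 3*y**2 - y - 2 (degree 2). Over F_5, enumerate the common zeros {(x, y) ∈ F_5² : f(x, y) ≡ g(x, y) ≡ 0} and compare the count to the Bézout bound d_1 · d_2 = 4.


Common zeros: {(4, 2)}; count = 1; Bézout bound = 4.

deg(f) = 2, deg(g) = 2, so Bézout bound = 4.
Scan x ∈ F_5. For each x, list the y ∈ F_5 with f(x, y) ≡ 0 and those with g(x, y) ≡ 0 (mod 5); the common zeros in that column are the intersection.
  x = 0: f ≡ 0 at y ∈ ∅; g ≡ 0 at y ∈ {1}; common: ∅.
  x = 1: f ≡ 0 at y ∈ ∅; g ≡ 0 at y ∈ ∅; common: ∅.
  x = 2: f ≡ 0 at y ∈ ∅; g ≡ 0 at y ∈ {0}; common: ∅.
  x = 3: f ≡ 0 at y ∈ ∅; g ≡ 0 at y ∈ {0, 4}; common: ∅.
  x = 4: f ≡ 0 at y ∈ {2}; g ≡ 0 at y ∈ {1, 2}; common: {2}.
Collecting: common zeros = {(4, 2)}, so the count is 1.
Comparison with the Bézout bound: 1 ≤ 4 = deg(f)·deg(g), as expected for curves with no common component (the affine F_5-count falls short of the bound because intersections may lie at infinity, over extension fields, or carry multiplicity).


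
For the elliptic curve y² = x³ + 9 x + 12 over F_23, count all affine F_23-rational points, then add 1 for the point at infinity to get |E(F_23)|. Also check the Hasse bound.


Affine points = {(0, 9), (0, 14), (6, 11), (6, 12), (7, 2), (7, 21), (11, 4), (11, 19), (12, 10), (12, 13), (13, 7), (13, 16), (15, 7), (15, 16), (17, 8), (17, 15), (18, 7), (18, 16), (19, 2), (19, 21), (20, 2), (20, 21), (21, 3), (21, 20), (22, 5), (22, 18)}; affine count = 26; |E(F_23)| = 27.

Discriminant check: Δ ∝ 4a³ + 27b² = 4·9³ + 27·12² = 4·729 + 27·144 ≡ 19 (mod 23). Nonzero ⇒ E is nonsingular.
For each x ∈ F_23, compute rhs = x³ + 9·x + 12 mod 23, then count y ∈ F_23 with y² ≡ rhs.
  x = 0: rhs = 12, matching y values: 9, 14 (2 points).
  x = 1: rhs = 22, matching y values: none (0 points).
  x = 2: rhs = 15, matching y values: none (0 points).
  x = 3: rhs = 20, matching y values: none (0 points).
  x = 4: rhs = 20, matching y values: none (0 points).
  x = 5: rhs = 21, matching y values: none (0 points).
  x = 6: rhs = 6, matching y values: 11, 12 (2 points).
  x = 7: rhs = 4, matching y values: 2, 21 (2 points).
  x = 8: rhs = 21, matching y values: none (0 points).
  x = 9: rhs = 17, matching y values: none (0 points).
  x = 10: rhs = 21, matching y values: none (0 points).
  x = 11: rhs = 16, matching y values: 4, 19 (2 points).
  x = 12: rhs = 8, matching y values: 10, 13 (2 points).
  x = 13: rhs = 3, matching y values: 7, 16 (2 points).
  x = 14: rhs = 7, matching y values: none (0 points).
  x = 15: rhs = 3, matching y values: 7, 16 (2 points).
  x = 16: rhs = 20, matching y values: none (0 points).
  x = 17: rhs = 18, matching y values: 8, 15 (2 points).
  x = 18: rhs = 3, matching y values: 7, 16 (2 points).
  x = 19: rhs = 4, matching y values: 2, 21 (2 points).
  x = 20: rhs = 4, matching y values: 2, 21 (2 points).
  x = 21: rhs = 9, matching y values: 3, 20 (2 points).
  x = 22: rhs = 2, matching y values: 5, 18 (2 points).
Total affine count: 26.
Full point count |E(F_23)| = 26 + 1 = 27.
Hasse bound: |27 − (23+1)| = |3| = 3 ≤ 2√23 ≈ 9.5917 ✓.


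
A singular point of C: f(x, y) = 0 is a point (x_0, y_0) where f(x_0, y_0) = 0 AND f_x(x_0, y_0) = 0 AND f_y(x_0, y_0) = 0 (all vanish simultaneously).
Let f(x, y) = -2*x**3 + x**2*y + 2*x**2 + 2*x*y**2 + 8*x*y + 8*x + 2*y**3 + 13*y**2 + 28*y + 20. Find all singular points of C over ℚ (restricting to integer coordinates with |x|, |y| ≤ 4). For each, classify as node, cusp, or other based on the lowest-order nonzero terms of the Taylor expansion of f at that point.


Singular points: {(0, -2)}; classification: cusp.

Compute partial derivatives:
  f_x = -6*x**2 + 2*x*y + 4*x + 2*y**2 + 8*y + 8.
  f_y = x**2 + 4*x*y + 8*x + 6*y**2 + 26*y + 28.
Scan x_0 ∈ {−4, ..., 4}. For each x_0, f_y(x_0, y) is a polynomial in y; find its integer roots y ∈ {−4, ..., 4}, then test f_x and f at those candidates.
  x = -4: f_y(-4, y) = 6*y**2 + 10*y + 12; no integer root y with |y| ≤ 4.
  x = -3: f_y(-3, y) = 6*y**2 + 14*y + 13; no integer root y with |y| ≤ 4.
  x = -2: f_y(-2, y) = 6*y**2 + 18*y + 16; no integer root y with |y| ≤ 4.
  x = -1: f_y(-1, y) = 6*y**2 + 22*y + 21; no integer root y with |y| ≤ 4.
  x = 0: f_y(0, y) = 6*y**2 + 26*y + 28; vanishes at y ∈ {-2}. (0, -2): f_x = 0, f = 0 — SINGULAR.
  x = 1: f_y(1, y) = 6*y**2 + 30*y + 37; no integer root y with |y| ≤ 4.
  x = 2: f_y(2, y) = 6*y**2 + 34*y + 48; vanishes at y ∈ {-3}. (2, -3): f_x = -26 ≠ 0.
  x = 3: f_y(3, y) = 6*y**2 + 38*y + 61; no integer root y with |y| ≤ 4.
  x = 4: f_y(4, y) = 6*y**2 + 42*y + 76; no integer root y with |y| ≤ 4.
Only singular point on the grid: (0, -2).
Classify: substitute x = 0 + u, y = -2 + v and expand: f = -2*u**3 + u**2*v + 2*u*v**2 + 2*v**3 + v**2.
No constant or linear terms (consistent with a singular point). Quadratic part: v**2. Cubic part: -2*u**3 + u**2*v + 2*u*v**2 + 2*v**3.
The quadratic part v**2 is a perfect square, so there is a single (double) tangent line v = 0, i.e. y = -2. Restricting the cubic part to that line (v = 0) leaves -2*u**3 ≠ 0, so f is not divisible by v and the branch is v² ≈ 2*u**3 to lowest order — this is a cusp.
Classification: cusp.


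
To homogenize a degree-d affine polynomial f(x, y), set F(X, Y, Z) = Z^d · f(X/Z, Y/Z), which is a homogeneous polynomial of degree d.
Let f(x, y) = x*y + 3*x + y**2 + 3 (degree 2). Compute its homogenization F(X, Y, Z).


F(X, Y, Z) = X*Y + 3*X*Z + Y**2 + 3*Z**2

deg(f) = 2.
Substitute x = X/Z, y = Y/Z into f, then multiply by Z^2.
  monomial 1·x^1·y^1 ↦ 1·X^1·Y^1·Z^0.
  monomial 3·x^1·y^0 ↦ 3·X^1·Y^0·Z^1.
  monomial 1·x^0·y^2 ↦ 1·X^0·Y^2·Z^0.
  monomial 3·x^0·y^0 ↦ 3·X^0·Y^0·Z^2.
Collecting: F(X, Y, Z) = X*Y + 3*X*Z + Y**2 + 3*Z**2.


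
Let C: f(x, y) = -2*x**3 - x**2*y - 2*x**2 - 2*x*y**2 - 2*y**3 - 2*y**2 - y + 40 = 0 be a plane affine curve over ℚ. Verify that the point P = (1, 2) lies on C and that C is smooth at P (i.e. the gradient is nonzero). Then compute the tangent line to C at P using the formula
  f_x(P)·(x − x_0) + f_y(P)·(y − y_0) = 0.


Tangent line at P: -22*x - 42*y + 106 = 0.

Step 1: f(1, 2) = 0, so P lies on C.
Step 2: partial derivatives
  f_x(x, y) = -6*x**2 - 2*x*y - 4*x - 2*y**2, f_y(x, y) = -x**2 - 4*x*y - 6*y**2 - 4*y - 1.
  f_x(P) = -22, f_y(P) = -42 (gradient nonzero, so P is smooth).
Step 3: tangent line at P: -22·(x − 1) + -42·(y − 2) = 0.
Expanding: -22*x - 42*y + 106 = 0.


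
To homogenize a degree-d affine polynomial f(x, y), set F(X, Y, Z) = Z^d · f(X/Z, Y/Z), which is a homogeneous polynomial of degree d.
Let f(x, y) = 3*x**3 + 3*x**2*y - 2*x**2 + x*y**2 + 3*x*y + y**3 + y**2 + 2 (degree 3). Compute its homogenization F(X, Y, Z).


F(X, Y, Z) = 3*X**3 + 3*X**2*Y - 2*X**2*Z + X*Y**2 + 3*X*Y*Z + Y**3 + Y**2*Z + 2*Z**3

deg(f) = 3.
Substitute x = X/Z, y = Y/Z into f, then multiply by Z^3.
  monomial 3·x^3·y^0 ↦ 3·X^3·Y^0·Z^0.
  monomial 3·x^2·y^1 ↦ 3·X^2·Y^1·Z^0.
  monomial -2·x^2·y^0 ↦ -2·X^2·Y^0·Z^1.
  monomial 1·x^1·y^2 ↦ 1·X^1·Y^2·Z^0.
  monomial 3·x^1·y^1 ↦ 3·X^1·Y^1·Z^1.
  monomial 1·x^0·y^3 ↦ 1·X^0·Y^3·Z^0.
  monomial 1·x^0·y^2 ↦ 1·X^0·Y^2·Z^1.
  monomial 2·x^0·y^0 ↦ 2·X^0·Y^0·Z^3.
Collecting: F(X, Y, Z) = 3*X**3 + 3*X**2*Y - 2*X**2*Z + X*Y**2 + 3*X*Y*Z + Y**3 + Y**2*Z + 2*Z**3.


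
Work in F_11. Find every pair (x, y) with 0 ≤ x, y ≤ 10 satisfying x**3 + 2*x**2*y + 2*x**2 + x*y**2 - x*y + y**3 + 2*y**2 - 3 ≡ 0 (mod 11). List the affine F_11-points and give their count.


Affine F_11-points: {(0, 1), (1, 0), (1, 2), (1, 6), (2, 4), (2, 7), (3, 6), (4, 6), (5, 4), (6, 8), (7, 1), (7, 5), (7, 7), (8, 7), (8, 9)}; count = 15.

For each of the 121 pairs (x, y) ∈ F_11², evaluate f(x, y) mod 11. Record the zeros.
  x = 0: [0↦8, 1↦0, 2↦2, 3↦9, 4↦5, 5↦7, 6↦10, 7↦9, 8↦10, 9↦8, 10↦9]  zeros at y ∈ {1}
  x = 1: [0↦0, 1↦5, 2↦0, 3↦2, 4↦6, 5↦7, 6↦0, 7↦2, 8↦8, 9↦2, 10↦1]  zeros at y ∈ {0, 2, 6}
  x = 2: [0↦2, 1↦2, 2↦5, 3↦6, 4↦0, 5↦4, 6↦2, 7↦0, 8↦4, 9↦9, 10↦10]  zeros at y ∈ {4, 7}
  x = 3: [0↦9, 1↦8, 2↦1, 3↦5, 4↦4, 5↦4, 6↦0, 7↦9, 8↦4, 9↦2, 10↦9]  zeros at y ∈ {6}
  x = 4: [0↦5, 1↦7, 2↦5, 3↦5, 4↦2, 5↦2, 6↦0, 7↦2, 8↦3, 9↦9, 10↦4]  zeros at y ∈ {6}
  x = 5: [0↦7, 1↦5, 2↦1, 3↦1, 4↦0, 5↦4, 6↦8, 7↦7, 8↦7, 9↦3, 10↦1]  zeros at y ∈ {4}
  x = 6: [0↦10, 1↦8, 2↦6, 3↦10, 4↦4, 5↦5, 6↦8, 7↦8, 8↦0, 9↦1, 10↦6]  zeros at y ∈ {8}
  x = 7: [0↦9, 1↦0, 2↦4, 3↦5, 4↦9, 5↦0, 6↦6, 7↦0, 8↦10, 9↦9, 10↦3]  zeros at y ∈ {1, 5, 7}
  x = 8: [0↦10, 1↦9, 2↦1, 3↦3, 4↦10, 5↦6, 6↦8, 7↦0, 8↦10, 9↦0, 10↦9]  zeros at y ∈ {7, 9}
  x = 9: [0↦8, 1↦8, 2↦3, 3↦10, 4↦2, 5↦7, 6↦9, 7↦3, 8↦6, 9↦2, 10↦8]  zeros at y ∈ ∅
  x = 10: [0↦9, 1↦3, 2↦5, 3↦10, 4↦2, 5↦9, 6↦4, 7↦4, 8↦4, 9↦10, 10↦6]  zeros at y ∈ ∅
Collecting zeros: affine points = {(0, 1), (1, 0), (1, 2), (1, 6), (2, 4), (2, 7), (3, 6), (4, 6), (5, 4), (6, 8), (7, 1), (7, 5), (7, 7), (8, 7), (8, 9)}.
Total count |C(F_11)_aff| = 15.


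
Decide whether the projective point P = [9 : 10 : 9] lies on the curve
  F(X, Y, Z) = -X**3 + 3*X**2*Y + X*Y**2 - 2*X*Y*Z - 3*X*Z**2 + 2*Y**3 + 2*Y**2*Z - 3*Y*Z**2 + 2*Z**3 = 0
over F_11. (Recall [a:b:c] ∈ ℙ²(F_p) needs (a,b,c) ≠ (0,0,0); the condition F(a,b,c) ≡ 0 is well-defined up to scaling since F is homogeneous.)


F(9,10,9) ≡ 5 (mod 11); P is NOT on the curve.

Evaluate F(9, 10, 9) term-by-term (mod 11).
  -X**3 ↦ -1·729·1·1 = -729
  3*X**2*Y ↦ 3·81·10·1 = 2430
  X*Y**2 ↦ 1·9·100·1 = 900
  -2*X*Y*Z ↦ -2·9·10·9 = -1620
  -3*X*Z**2 ↦ -3·9·1·81 = -2187
  2*Y**3 ↦ 2·1·1000·1 = 2000
  2*Y**2*Z ↦ 2·1·100·9 = 1800
  -3*Y*Z**2 ↦ -3·1·10·81 = -2430
  2*Z**3 ↦ 2·1·1·729 = 1458
Sum: F(9, 10, 9) = (-729) + (2430) + (900) + (-1620) + (-2187) + (2000) + (1800) + (-2430) + (1458) = 1622.
Reducing mod 11: 1622 ≡ 5 (mod 11).
Since F(a, b, c) ≡ 5 ≠ 0 (mod 11), P does NOT lie on the curve.


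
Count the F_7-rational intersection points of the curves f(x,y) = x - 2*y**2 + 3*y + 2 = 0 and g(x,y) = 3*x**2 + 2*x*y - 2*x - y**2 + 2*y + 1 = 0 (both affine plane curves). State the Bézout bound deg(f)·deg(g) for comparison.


Common zeros: ∅; count = 0; Bézout bound = 4.

deg(f) = 2, deg(g) = 2, so Bézout bound = 4.
Scan x ∈ F_7. For each x, list the y ∈ F_7 with f(x, y) ≡ 0 and those with g(x, y) ≡ 0 (mod 7); the common zeros in that column are the intersection.
  x = 0: f ≡ 0 at y ∈ {2, 3}; g ≡ 0 at y ∈ {4, 5}; common: ∅.
  x = 1: f ≡ 0 at y ∈ ∅; g ≡ 0 at y ∈ ∅; common: ∅.
  x = 2: f ≡ 0 at y ∈ ∅; g ≡ 0 at y ∈ {1, 5}; common: ∅.
  x = 3: f ≡ 0 at y ∈ {6}; g ≡ 0 at y ∈ ∅; common: ∅.
  x = 4: f ≡ 0 at y ∈ {1, 4}; g ≡ 0 at y ∈ ∅; common: ∅.
  x = 5: f ≡ 0 at y ∈ {0, 5}; g ≡ 0 at y ∈ {1, 4}; common: ∅.
  x = 6: f ≡ 0 at y ∈ ∅; g ≡ 0 at y ∈ ∅; common: ∅.
Collecting: common zeros = ∅, so the count is 0.
Comparison with the Bézout bound: 0 ≤ 4 = deg(f)·deg(g), as expected for curves with no common component (the affine F_7-count falls short of the bound because intersections may lie at infinity, over extension fields, or carry multiplicity).


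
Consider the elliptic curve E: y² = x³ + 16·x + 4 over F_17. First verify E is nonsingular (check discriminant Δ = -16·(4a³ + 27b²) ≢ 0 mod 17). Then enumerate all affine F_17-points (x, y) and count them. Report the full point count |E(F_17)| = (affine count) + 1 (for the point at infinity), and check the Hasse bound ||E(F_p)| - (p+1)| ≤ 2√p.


Affine points = {(0, 2), (0, 15), (1, 2), (1, 15), (4, 8), (4, 9), (7, 0), (8, 7), (8, 10), (10, 5), (10, 12), (11, 7), (11, 10), (15, 7), (15, 10), (16, 2), (16, 15)}; affine count = 17; |E(F_17)| = 18.

Discriminant check: Δ ∝ 4a³ + 27b² = 4·16³ + 27·4² = 4·4096 + 27·16 ≡ 3 (mod 17). Nonzero ⇒ E is nonsingular.
For each x ∈ F_17, compute rhs = x³ + 16·x + 4 mod 17, then count y ∈ F_17 with y² ≡ rhs.
  x = 0: rhs = 4, matching y values: 2, 15 (2 points).
  x = 1: rhs = 4, matching y values: 2, 15 (2 points).
  x = 2: rhs = 10, matching y values: none (0 points).
  x = 3: rhs = 11, matching y values: none (0 points).
  x = 4: rhs = 13, matching y values: 8, 9 (2 points).
  x = 5: rhs = 5, matching y values: none (0 points).
  x = 6: rhs = 10, matching y values: none (0 points).
  x = 7: rhs = 0, matching y values: 0 (1 points).
  x = 8: rhs = 15, matching y values: 7, 10 (2 points).
  x = 9: rhs = 10, matching y values: none (0 points).
  x = 10: rhs = 8, matching y values: 5, 12 (2 points).
  x = 11: rhs = 15, matching y values: 7, 10 (2 points).
  x = 12: rhs = 3, matching y values: none (0 points).
  x = 13: rhs = 12, matching y values: none (0 points).
  x = 14: rhs = 14, matching y values: none (0 points).
  x = 15: rhs = 15, matching y values: 7, 10 (2 points).
  x = 16: rhs = 4, matching y values: 2, 15 (2 points).
Total affine count: 17.
Full point count |E(F_17)| = 17 + 1 = 18.
Hasse bound: |18 − (17+1)| = |0| = 0 ≤ 2√17 ≈ 8.2462 ✓.
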